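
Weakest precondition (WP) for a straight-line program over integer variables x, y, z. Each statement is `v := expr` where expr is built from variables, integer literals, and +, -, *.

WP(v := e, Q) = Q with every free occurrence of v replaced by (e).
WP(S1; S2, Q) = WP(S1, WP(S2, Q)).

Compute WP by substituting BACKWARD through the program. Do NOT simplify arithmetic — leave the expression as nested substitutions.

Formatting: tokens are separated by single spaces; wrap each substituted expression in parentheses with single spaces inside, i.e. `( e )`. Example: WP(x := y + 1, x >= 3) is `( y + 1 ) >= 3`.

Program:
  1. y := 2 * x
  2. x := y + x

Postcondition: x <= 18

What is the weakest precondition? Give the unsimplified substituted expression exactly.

post: x <= 18
stmt 2: x := y + x  -- replace 1 occurrence(s) of x with (y + x)
  => ( y + x ) <= 18
stmt 1: y := 2 * x  -- replace 1 occurrence(s) of y with (2 * x)
  => ( ( 2 * x ) + x ) <= 18

Answer: ( ( 2 * x ) + x ) <= 18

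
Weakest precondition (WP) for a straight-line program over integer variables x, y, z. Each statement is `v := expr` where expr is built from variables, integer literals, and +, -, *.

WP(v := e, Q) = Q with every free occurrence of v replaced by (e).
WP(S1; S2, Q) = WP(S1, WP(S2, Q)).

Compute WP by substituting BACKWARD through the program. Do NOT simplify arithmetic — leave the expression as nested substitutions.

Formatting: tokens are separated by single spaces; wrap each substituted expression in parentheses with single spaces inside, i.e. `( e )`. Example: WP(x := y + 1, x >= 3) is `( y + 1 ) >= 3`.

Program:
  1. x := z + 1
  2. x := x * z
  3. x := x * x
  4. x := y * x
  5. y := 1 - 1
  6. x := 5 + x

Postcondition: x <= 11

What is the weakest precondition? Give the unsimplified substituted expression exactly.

post: x <= 11
stmt 6: x := 5 + x  -- replace 1 occurrence(s) of x with (5 + x)
  => ( 5 + x ) <= 11
stmt 5: y := 1 - 1  -- replace 0 occurrence(s) of y with (1 - 1)
  => ( 5 + x ) <= 11
stmt 4: x := y * x  -- replace 1 occurrence(s) of x with (y * x)
  => ( 5 + ( y * x ) ) <= 11
stmt 3: x := x * x  -- replace 1 occurrence(s) of x with (x * x)
  => ( 5 + ( y * ( x * x ) ) ) <= 11
stmt 2: x := x * z  -- replace 2 occurrence(s) of x with (x * z)
  => ( 5 + ( y * ( ( x * z ) * ( x * z ) ) ) ) <= 11
stmt 1: x := z + 1  -- replace 2 occurrence(s) of x with (z + 1)
  => ( 5 + ( y * ( ( ( z + 1 ) * z ) * ( ( z + 1 ) * z ) ) ) ) <= 11

Answer: ( 5 + ( y * ( ( ( z + 1 ) * z ) * ( ( z + 1 ) * z ) ) ) ) <= 11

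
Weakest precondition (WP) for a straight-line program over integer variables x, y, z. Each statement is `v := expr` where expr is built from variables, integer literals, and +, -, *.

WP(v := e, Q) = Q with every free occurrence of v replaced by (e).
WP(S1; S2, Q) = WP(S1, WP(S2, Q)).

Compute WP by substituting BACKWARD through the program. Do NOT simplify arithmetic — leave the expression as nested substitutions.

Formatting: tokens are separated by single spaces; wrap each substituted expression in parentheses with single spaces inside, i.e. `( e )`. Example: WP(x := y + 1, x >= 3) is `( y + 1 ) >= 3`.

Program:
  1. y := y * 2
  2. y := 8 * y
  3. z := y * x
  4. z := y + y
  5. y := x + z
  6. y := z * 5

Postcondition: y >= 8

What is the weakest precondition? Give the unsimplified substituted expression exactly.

post: y >= 8
stmt 6: y := z * 5  -- replace 1 occurrence(s) of y with (z * 5)
  => ( z * 5 ) >= 8
stmt 5: y := x + z  -- replace 0 occurrence(s) of y with (x + z)
  => ( z * 5 ) >= 8
stmt 4: z := y + y  -- replace 1 occurrence(s) of z with (y + y)
  => ( ( y + y ) * 5 ) >= 8
stmt 3: z := y * x  -- replace 0 occurrence(s) of z with (y * x)
  => ( ( y + y ) * 5 ) >= 8
stmt 2: y := 8 * y  -- replace 2 occurrence(s) of y with (8 * y)
  => ( ( ( 8 * y ) + ( 8 * y ) ) * 5 ) >= 8
stmt 1: y := y * 2  -- replace 2 occurrence(s) of y with (y * 2)
  => ( ( ( 8 * ( y * 2 ) ) + ( 8 * ( y * 2 ) ) ) * 5 ) >= 8

Answer: ( ( ( 8 * ( y * 2 ) ) + ( 8 * ( y * 2 ) ) ) * 5 ) >= 8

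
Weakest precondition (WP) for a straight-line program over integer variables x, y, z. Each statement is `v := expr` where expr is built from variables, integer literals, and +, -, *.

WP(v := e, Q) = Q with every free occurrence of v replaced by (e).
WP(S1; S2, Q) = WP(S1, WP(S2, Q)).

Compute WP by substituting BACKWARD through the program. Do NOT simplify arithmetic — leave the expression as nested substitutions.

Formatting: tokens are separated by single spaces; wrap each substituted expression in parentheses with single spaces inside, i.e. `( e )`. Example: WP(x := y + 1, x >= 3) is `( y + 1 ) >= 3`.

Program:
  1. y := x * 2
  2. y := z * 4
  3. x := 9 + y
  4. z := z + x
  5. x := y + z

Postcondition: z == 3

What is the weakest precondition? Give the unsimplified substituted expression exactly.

Answer: ( z + ( 9 + ( z * 4 ) ) ) == 3

Derivation:
post: z == 3
stmt 5: x := y + z  -- replace 0 occurrence(s) of x with (y + z)
  => z == 3
stmt 4: z := z + x  -- replace 1 occurrence(s) of z with (z + x)
  => ( z + x ) == 3
stmt 3: x := 9 + y  -- replace 1 occurrence(s) of x with (9 + y)
  => ( z + ( 9 + y ) ) == 3
stmt 2: y := z * 4  -- replace 1 occurrence(s) of y with (z * 4)
  => ( z + ( 9 + ( z * 4 ) ) ) == 3
stmt 1: y := x * 2  -- replace 0 occurrence(s) of y with (x * 2)
  => ( z + ( 9 + ( z * 4 ) ) ) == 3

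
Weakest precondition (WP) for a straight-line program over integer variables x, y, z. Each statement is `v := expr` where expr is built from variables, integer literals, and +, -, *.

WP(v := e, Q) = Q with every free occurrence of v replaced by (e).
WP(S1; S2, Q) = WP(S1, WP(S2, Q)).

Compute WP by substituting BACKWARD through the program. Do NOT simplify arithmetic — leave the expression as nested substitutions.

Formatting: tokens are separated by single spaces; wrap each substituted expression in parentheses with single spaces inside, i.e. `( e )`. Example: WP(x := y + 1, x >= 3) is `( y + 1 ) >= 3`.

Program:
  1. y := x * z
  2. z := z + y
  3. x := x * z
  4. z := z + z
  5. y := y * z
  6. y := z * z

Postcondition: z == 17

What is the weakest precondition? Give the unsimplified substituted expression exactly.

post: z == 17
stmt 6: y := z * z  -- replace 0 occurrence(s) of y with (z * z)
  => z == 17
stmt 5: y := y * z  -- replace 0 occurrence(s) of y with (y * z)
  => z == 17
stmt 4: z := z + z  -- replace 1 occurrence(s) of z with (z + z)
  => ( z + z ) == 17
stmt 3: x := x * z  -- replace 0 occurrence(s) of x with (x * z)
  => ( z + z ) == 17
stmt 2: z := z + y  -- replace 2 occurrence(s) of z with (z + y)
  => ( ( z + y ) + ( z + y ) ) == 17
stmt 1: y := x * z  -- replace 2 occurrence(s) of y with (x * z)
  => ( ( z + ( x * z ) ) + ( z + ( x * z ) ) ) == 17

Answer: ( ( z + ( x * z ) ) + ( z + ( x * z ) ) ) == 17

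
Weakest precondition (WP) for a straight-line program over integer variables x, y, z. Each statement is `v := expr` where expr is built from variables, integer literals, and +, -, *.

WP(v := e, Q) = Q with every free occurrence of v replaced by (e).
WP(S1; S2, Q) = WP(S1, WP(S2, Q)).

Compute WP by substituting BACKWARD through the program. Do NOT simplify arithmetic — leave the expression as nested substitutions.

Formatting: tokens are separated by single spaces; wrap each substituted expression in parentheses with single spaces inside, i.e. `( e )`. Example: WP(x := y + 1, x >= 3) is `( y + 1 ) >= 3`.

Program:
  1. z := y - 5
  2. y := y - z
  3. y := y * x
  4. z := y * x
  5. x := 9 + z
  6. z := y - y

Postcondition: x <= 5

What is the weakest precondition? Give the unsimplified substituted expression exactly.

Answer: ( 9 + ( ( ( y - ( y - 5 ) ) * x ) * x ) ) <= 5

Derivation:
post: x <= 5
stmt 6: z := y - y  -- replace 0 occurrence(s) of z with (y - y)
  => x <= 5
stmt 5: x := 9 + z  -- replace 1 occurrence(s) of x with (9 + z)
  => ( 9 + z ) <= 5
stmt 4: z := y * x  -- replace 1 occurrence(s) of z with (y * x)
  => ( 9 + ( y * x ) ) <= 5
stmt 3: y := y * x  -- replace 1 occurrence(s) of y with (y * x)
  => ( 9 + ( ( y * x ) * x ) ) <= 5
stmt 2: y := y - z  -- replace 1 occurrence(s) of y with (y - z)
  => ( 9 + ( ( ( y - z ) * x ) * x ) ) <= 5
stmt 1: z := y - 5  -- replace 1 occurrence(s) of z with (y - 5)
  => ( 9 + ( ( ( y - ( y - 5 ) ) * x ) * x ) ) <= 5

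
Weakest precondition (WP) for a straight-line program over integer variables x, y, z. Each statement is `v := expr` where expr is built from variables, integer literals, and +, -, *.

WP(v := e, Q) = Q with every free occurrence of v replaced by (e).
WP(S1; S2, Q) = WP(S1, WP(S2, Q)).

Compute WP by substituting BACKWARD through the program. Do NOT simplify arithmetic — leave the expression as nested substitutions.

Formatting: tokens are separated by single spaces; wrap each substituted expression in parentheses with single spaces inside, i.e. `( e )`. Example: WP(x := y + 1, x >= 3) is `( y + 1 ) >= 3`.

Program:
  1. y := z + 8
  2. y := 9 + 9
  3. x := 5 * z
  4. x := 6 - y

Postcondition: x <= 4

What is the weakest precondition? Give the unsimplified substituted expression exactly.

Answer: ( 6 - ( 9 + 9 ) ) <= 4

Derivation:
post: x <= 4
stmt 4: x := 6 - y  -- replace 1 occurrence(s) of x with (6 - y)
  => ( 6 - y ) <= 4
stmt 3: x := 5 * z  -- replace 0 occurrence(s) of x with (5 * z)
  => ( 6 - y ) <= 4
stmt 2: y := 9 + 9  -- replace 1 occurrence(s) of y with (9 + 9)
  => ( 6 - ( 9 + 9 ) ) <= 4
stmt 1: y := z + 8  -- replace 0 occurrence(s) of y with (z + 8)
  => ( 6 - ( 9 + 9 ) ) <= 4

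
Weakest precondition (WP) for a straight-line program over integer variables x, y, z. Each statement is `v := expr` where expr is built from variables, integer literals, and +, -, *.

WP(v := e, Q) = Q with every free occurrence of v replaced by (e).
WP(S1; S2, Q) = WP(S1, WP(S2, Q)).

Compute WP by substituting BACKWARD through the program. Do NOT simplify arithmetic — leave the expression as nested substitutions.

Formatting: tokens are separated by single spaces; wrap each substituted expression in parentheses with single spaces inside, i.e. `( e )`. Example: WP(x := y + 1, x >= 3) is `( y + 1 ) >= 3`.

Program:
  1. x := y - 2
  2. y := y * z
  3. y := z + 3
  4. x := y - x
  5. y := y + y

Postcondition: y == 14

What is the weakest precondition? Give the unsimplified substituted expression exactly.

Answer: ( ( z + 3 ) + ( z + 3 ) ) == 14

Derivation:
post: y == 14
stmt 5: y := y + y  -- replace 1 occurrence(s) of y with (y + y)
  => ( y + y ) == 14
stmt 4: x := y - x  -- replace 0 occurrence(s) of x with (y - x)
  => ( y + y ) == 14
stmt 3: y := z + 3  -- replace 2 occurrence(s) of y with (z + 3)
  => ( ( z + 3 ) + ( z + 3 ) ) == 14
stmt 2: y := y * z  -- replace 0 occurrence(s) of y with (y * z)
  => ( ( z + 3 ) + ( z + 3 ) ) == 14
stmt 1: x := y - 2  -- replace 0 occurrence(s) of x with (y - 2)
  => ( ( z + 3 ) + ( z + 3 ) ) == 14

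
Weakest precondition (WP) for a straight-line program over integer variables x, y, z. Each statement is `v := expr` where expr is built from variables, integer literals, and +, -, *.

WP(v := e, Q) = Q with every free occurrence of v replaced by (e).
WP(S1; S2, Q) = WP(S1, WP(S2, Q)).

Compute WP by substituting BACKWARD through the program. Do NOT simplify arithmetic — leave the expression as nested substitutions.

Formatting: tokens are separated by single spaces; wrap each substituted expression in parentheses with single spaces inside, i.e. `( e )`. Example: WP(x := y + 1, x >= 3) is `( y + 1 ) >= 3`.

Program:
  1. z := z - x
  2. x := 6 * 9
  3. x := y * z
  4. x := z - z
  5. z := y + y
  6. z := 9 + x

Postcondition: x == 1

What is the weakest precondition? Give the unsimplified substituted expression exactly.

post: x == 1
stmt 6: z := 9 + x  -- replace 0 occurrence(s) of z with (9 + x)
  => x == 1
stmt 5: z := y + y  -- replace 0 occurrence(s) of z with (y + y)
  => x == 1
stmt 4: x := z - z  -- replace 1 occurrence(s) of x with (z - z)
  => ( z - z ) == 1
stmt 3: x := y * z  -- replace 0 occurrence(s) of x with (y * z)
  => ( z - z ) == 1
stmt 2: x := 6 * 9  -- replace 0 occurrence(s) of x with (6 * 9)
  => ( z - z ) == 1
stmt 1: z := z - x  -- replace 2 occurrence(s) of z with (z - x)
  => ( ( z - x ) - ( z - x ) ) == 1

Answer: ( ( z - x ) - ( z - x ) ) == 1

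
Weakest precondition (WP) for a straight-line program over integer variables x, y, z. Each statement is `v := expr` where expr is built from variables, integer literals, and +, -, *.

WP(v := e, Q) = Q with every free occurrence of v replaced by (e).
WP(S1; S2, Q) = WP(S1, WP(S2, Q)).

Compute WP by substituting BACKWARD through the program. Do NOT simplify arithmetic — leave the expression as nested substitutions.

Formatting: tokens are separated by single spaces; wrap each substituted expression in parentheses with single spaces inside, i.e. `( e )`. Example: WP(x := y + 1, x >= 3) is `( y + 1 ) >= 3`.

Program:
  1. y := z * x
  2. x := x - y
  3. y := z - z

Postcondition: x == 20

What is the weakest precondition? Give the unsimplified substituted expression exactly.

post: x == 20
stmt 3: y := z - z  -- replace 0 occurrence(s) of y with (z - z)
  => x == 20
stmt 2: x := x - y  -- replace 1 occurrence(s) of x with (x - y)
  => ( x - y ) == 20
stmt 1: y := z * x  -- replace 1 occurrence(s) of y with (z * x)
  => ( x - ( z * x ) ) == 20

Answer: ( x - ( z * x ) ) == 20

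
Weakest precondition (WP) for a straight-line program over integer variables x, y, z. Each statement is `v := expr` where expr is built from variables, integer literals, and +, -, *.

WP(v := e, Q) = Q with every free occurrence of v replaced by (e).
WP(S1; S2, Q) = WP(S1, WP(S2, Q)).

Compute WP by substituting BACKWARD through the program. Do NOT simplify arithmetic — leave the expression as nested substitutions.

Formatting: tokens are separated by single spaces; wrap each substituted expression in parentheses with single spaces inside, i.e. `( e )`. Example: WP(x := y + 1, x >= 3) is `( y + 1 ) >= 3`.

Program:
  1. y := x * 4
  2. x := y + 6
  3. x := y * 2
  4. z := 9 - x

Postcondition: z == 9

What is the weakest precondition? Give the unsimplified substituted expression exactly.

Answer: ( 9 - ( ( x * 4 ) * 2 ) ) == 9

Derivation:
post: z == 9
stmt 4: z := 9 - x  -- replace 1 occurrence(s) of z with (9 - x)
  => ( 9 - x ) == 9
stmt 3: x := y * 2  -- replace 1 occurrence(s) of x with (y * 2)
  => ( 9 - ( y * 2 ) ) == 9
stmt 2: x := y + 6  -- replace 0 occurrence(s) of x with (y + 6)
  => ( 9 - ( y * 2 ) ) == 9
stmt 1: y := x * 4  -- replace 1 occurrence(s) of y with (x * 4)
  => ( 9 - ( ( x * 4 ) * 2 ) ) == 9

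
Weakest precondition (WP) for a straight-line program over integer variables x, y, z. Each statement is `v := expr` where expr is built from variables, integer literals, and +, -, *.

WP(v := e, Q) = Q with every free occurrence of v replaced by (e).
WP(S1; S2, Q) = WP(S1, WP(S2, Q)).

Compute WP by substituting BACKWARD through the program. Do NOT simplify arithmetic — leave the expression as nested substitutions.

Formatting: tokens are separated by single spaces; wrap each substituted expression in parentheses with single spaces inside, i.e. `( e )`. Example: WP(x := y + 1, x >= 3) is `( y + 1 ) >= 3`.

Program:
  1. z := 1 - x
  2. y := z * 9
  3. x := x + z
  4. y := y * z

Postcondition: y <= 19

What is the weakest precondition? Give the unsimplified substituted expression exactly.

post: y <= 19
stmt 4: y := y * z  -- replace 1 occurrence(s) of y with (y * z)
  => ( y * z ) <= 19
stmt 3: x := x + z  -- replace 0 occurrence(s) of x with (x + z)
  => ( y * z ) <= 19
stmt 2: y := z * 9  -- replace 1 occurrence(s) of y with (z * 9)
  => ( ( z * 9 ) * z ) <= 19
stmt 1: z := 1 - x  -- replace 2 occurrence(s) of z with (1 - x)
  => ( ( ( 1 - x ) * 9 ) * ( 1 - x ) ) <= 19

Answer: ( ( ( 1 - x ) * 9 ) * ( 1 - x ) ) <= 19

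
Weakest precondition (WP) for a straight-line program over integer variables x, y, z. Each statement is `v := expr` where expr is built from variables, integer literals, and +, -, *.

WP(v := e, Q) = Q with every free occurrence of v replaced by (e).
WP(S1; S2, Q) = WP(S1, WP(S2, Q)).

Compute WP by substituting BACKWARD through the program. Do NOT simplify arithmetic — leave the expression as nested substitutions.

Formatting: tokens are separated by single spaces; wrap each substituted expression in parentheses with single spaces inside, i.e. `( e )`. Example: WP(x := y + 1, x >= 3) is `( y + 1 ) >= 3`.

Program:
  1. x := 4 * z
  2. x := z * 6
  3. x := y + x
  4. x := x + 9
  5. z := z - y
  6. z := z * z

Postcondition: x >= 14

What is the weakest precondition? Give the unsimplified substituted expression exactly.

Answer: ( ( y + ( z * 6 ) ) + 9 ) >= 14

Derivation:
post: x >= 14
stmt 6: z := z * z  -- replace 0 occurrence(s) of z with (z * z)
  => x >= 14
stmt 5: z := z - y  -- replace 0 occurrence(s) of z with (z - y)
  => x >= 14
stmt 4: x := x + 9  -- replace 1 occurrence(s) of x with (x + 9)
  => ( x + 9 ) >= 14
stmt 3: x := y + x  -- replace 1 occurrence(s) of x with (y + x)
  => ( ( y + x ) + 9 ) >= 14
stmt 2: x := z * 6  -- replace 1 occurrence(s) of x with (z * 6)
  => ( ( y + ( z * 6 ) ) + 9 ) >= 14
stmt 1: x := 4 * z  -- replace 0 occurrence(s) of x with (4 * z)
  => ( ( y + ( z * 6 ) ) + 9 ) >= 14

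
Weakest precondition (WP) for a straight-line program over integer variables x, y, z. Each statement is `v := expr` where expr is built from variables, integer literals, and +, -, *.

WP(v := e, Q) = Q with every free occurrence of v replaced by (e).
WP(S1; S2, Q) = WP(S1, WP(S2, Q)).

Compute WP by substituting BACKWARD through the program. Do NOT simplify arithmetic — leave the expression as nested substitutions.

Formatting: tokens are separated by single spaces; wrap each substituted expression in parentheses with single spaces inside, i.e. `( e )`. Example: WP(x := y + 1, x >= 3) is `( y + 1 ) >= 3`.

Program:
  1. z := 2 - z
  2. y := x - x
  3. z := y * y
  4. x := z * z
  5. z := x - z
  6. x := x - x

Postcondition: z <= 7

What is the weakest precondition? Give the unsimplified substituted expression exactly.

Answer: ( ( ( ( x - x ) * ( x - x ) ) * ( ( x - x ) * ( x - x ) ) ) - ( ( x - x ) * ( x - x ) ) ) <= 7

Derivation:
post: z <= 7
stmt 6: x := x - x  -- replace 0 occurrence(s) of x with (x - x)
  => z <= 7
stmt 5: z := x - z  -- replace 1 occurrence(s) of z with (x - z)
  => ( x - z ) <= 7
stmt 4: x := z * z  -- replace 1 occurrence(s) of x with (z * z)
  => ( ( z * z ) - z ) <= 7
stmt 3: z := y * y  -- replace 3 occurrence(s) of z with (y * y)
  => ( ( ( y * y ) * ( y * y ) ) - ( y * y ) ) <= 7
stmt 2: y := x - x  -- replace 6 occurrence(s) of y with (x - x)
  => ( ( ( ( x - x ) * ( x - x ) ) * ( ( x - x ) * ( x - x ) ) ) - ( ( x - x ) * ( x - x ) ) ) <= 7
stmt 1: z := 2 - z  -- replace 0 occurrence(s) of z with (2 - z)
  => ( ( ( ( x - x ) * ( x - x ) ) * ( ( x - x ) * ( x - x ) ) ) - ( ( x - x ) * ( x - x ) ) ) <= 7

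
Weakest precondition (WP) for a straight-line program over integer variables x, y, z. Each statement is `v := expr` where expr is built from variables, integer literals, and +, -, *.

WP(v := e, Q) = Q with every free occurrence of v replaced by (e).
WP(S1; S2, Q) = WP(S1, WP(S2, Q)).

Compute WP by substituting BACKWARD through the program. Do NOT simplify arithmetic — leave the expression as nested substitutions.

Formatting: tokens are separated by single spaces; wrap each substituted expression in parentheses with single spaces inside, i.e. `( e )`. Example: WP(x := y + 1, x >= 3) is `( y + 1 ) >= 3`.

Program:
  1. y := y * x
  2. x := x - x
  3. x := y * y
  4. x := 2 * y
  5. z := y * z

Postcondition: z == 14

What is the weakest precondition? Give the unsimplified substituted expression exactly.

Answer: ( ( y * x ) * z ) == 14

Derivation:
post: z == 14
stmt 5: z := y * z  -- replace 1 occurrence(s) of z with (y * z)
  => ( y * z ) == 14
stmt 4: x := 2 * y  -- replace 0 occurrence(s) of x with (2 * y)
  => ( y * z ) == 14
stmt 3: x := y * y  -- replace 0 occurrence(s) of x with (y * y)
  => ( y * z ) == 14
stmt 2: x := x - x  -- replace 0 occurrence(s) of x with (x - x)
  => ( y * z ) == 14
stmt 1: y := y * x  -- replace 1 occurrence(s) of y with (y * x)
  => ( ( y * x ) * z ) == 14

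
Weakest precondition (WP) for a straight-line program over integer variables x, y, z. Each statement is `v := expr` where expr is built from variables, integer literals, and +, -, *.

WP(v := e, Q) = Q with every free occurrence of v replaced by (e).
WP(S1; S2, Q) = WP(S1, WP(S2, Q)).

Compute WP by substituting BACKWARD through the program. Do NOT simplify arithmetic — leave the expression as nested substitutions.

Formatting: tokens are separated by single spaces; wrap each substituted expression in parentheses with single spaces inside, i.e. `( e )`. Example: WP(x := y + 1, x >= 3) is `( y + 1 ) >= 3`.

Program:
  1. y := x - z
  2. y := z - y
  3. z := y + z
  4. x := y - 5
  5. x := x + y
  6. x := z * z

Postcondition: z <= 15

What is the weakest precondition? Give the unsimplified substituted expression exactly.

Answer: ( ( z - ( x - z ) ) + z ) <= 15

Derivation:
post: z <= 15
stmt 6: x := z * z  -- replace 0 occurrence(s) of x with (z * z)
  => z <= 15
stmt 5: x := x + y  -- replace 0 occurrence(s) of x with (x + y)
  => z <= 15
stmt 4: x := y - 5  -- replace 0 occurrence(s) of x with (y - 5)
  => z <= 15
stmt 3: z := y + z  -- replace 1 occurrence(s) of z with (y + z)
  => ( y + z ) <= 15
stmt 2: y := z - y  -- replace 1 occurrence(s) of y with (z - y)
  => ( ( z - y ) + z ) <= 15
stmt 1: y := x - z  -- replace 1 occurrence(s) of y with (x - z)
  => ( ( z - ( x - z ) ) + z ) <= 15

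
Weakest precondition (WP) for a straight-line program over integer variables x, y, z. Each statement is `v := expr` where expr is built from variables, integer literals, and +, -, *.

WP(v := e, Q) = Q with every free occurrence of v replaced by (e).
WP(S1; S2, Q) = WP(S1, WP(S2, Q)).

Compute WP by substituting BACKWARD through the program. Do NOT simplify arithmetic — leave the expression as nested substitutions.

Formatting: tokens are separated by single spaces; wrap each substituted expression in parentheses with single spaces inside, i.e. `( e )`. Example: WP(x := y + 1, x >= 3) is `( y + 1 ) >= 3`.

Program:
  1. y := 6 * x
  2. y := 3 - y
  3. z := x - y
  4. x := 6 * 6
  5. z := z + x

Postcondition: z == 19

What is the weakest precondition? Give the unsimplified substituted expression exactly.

post: z == 19
stmt 5: z := z + x  -- replace 1 occurrence(s) of z with (z + x)
  => ( z + x ) == 19
stmt 4: x := 6 * 6  -- replace 1 occurrence(s) of x with (6 * 6)
  => ( z + ( 6 * 6 ) ) == 19
stmt 3: z := x - y  -- replace 1 occurrence(s) of z with (x - y)
  => ( ( x - y ) + ( 6 * 6 ) ) == 19
stmt 2: y := 3 - y  -- replace 1 occurrence(s) of y with (3 - y)
  => ( ( x - ( 3 - y ) ) + ( 6 * 6 ) ) == 19
stmt 1: y := 6 * x  -- replace 1 occurrence(s) of y with (6 * x)
  => ( ( x - ( 3 - ( 6 * x ) ) ) + ( 6 * 6 ) ) == 19

Answer: ( ( x - ( 3 - ( 6 * x ) ) ) + ( 6 * 6 ) ) == 19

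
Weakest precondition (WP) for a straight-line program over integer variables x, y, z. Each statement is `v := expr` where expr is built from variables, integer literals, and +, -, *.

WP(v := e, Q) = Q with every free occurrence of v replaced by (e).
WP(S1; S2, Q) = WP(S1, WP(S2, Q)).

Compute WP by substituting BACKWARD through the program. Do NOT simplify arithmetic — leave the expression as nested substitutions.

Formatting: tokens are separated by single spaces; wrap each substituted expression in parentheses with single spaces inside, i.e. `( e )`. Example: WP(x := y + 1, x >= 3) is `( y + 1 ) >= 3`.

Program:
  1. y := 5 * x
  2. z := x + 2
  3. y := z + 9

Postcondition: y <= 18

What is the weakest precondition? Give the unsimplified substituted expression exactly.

post: y <= 18
stmt 3: y := z + 9  -- replace 1 occurrence(s) of y with (z + 9)
  => ( z + 9 ) <= 18
stmt 2: z := x + 2  -- replace 1 occurrence(s) of z with (x + 2)
  => ( ( x + 2 ) + 9 ) <= 18
stmt 1: y := 5 * x  -- replace 0 occurrence(s) of y with (5 * x)
  => ( ( x + 2 ) + 9 ) <= 18

Answer: ( ( x + 2 ) + 9 ) <= 18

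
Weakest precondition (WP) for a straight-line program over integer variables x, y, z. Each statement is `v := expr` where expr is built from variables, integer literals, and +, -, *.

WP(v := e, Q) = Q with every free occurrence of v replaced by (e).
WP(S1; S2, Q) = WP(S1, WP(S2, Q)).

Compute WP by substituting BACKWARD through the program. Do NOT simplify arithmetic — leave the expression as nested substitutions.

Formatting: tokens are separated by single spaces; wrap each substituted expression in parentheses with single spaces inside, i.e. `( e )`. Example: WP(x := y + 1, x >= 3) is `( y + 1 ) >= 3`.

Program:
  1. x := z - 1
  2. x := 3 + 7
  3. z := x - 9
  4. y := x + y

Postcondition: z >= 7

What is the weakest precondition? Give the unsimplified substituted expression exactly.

post: z >= 7
stmt 4: y := x + y  -- replace 0 occurrence(s) of y with (x + y)
  => z >= 7
stmt 3: z := x - 9  -- replace 1 occurrence(s) of z with (x - 9)
  => ( x - 9 ) >= 7
stmt 2: x := 3 + 7  -- replace 1 occurrence(s) of x with (3 + 7)
  => ( ( 3 + 7 ) - 9 ) >= 7
stmt 1: x := z - 1  -- replace 0 occurrence(s) of x with (z - 1)
  => ( ( 3 + 7 ) - 9 ) >= 7

Answer: ( ( 3 + 7 ) - 9 ) >= 7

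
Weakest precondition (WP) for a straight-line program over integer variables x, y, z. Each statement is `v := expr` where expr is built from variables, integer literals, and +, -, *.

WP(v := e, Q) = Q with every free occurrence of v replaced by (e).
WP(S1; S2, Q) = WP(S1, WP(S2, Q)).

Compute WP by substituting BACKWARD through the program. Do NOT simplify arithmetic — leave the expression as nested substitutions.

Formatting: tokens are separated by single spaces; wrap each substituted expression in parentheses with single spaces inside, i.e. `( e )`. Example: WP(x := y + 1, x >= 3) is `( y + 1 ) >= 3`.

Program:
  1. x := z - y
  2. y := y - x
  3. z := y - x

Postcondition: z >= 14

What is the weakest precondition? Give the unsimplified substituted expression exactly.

Answer: ( ( y - ( z - y ) ) - ( z - y ) ) >= 14

Derivation:
post: z >= 14
stmt 3: z := y - x  -- replace 1 occurrence(s) of z with (y - x)
  => ( y - x ) >= 14
stmt 2: y := y - x  -- replace 1 occurrence(s) of y with (y - x)
  => ( ( y - x ) - x ) >= 14
stmt 1: x := z - y  -- replace 2 occurrence(s) of x with (z - y)
  => ( ( y - ( z - y ) ) - ( z - y ) ) >= 14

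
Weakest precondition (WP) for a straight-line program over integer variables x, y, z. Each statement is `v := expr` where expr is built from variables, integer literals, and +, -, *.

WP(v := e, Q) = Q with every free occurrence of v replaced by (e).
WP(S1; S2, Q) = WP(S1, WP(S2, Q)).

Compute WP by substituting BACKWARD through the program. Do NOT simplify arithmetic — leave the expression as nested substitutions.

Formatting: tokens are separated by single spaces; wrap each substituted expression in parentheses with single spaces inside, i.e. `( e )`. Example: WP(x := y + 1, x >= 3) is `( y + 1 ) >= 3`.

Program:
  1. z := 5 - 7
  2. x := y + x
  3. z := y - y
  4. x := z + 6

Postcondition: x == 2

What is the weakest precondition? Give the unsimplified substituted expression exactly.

Answer: ( ( y - y ) + 6 ) == 2

Derivation:
post: x == 2
stmt 4: x := z + 6  -- replace 1 occurrence(s) of x with (z + 6)
  => ( z + 6 ) == 2
stmt 3: z := y - y  -- replace 1 occurrence(s) of z with (y - y)
  => ( ( y - y ) + 6 ) == 2
stmt 2: x := y + x  -- replace 0 occurrence(s) of x with (y + x)
  => ( ( y - y ) + 6 ) == 2
stmt 1: z := 5 - 7  -- replace 0 occurrence(s) of z with (5 - 7)
  => ( ( y - y ) + 6 ) == 2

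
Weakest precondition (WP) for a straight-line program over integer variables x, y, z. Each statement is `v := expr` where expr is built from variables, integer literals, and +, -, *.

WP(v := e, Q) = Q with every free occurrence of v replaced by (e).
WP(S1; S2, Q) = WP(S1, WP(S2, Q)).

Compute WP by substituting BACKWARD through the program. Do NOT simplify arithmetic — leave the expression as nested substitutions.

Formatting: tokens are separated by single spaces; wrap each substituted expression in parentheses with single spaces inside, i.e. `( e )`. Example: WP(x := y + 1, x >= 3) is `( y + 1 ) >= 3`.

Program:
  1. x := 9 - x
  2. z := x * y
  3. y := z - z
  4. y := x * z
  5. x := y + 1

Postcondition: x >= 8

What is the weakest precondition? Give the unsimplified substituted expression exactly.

Answer: ( ( ( 9 - x ) * ( ( 9 - x ) * y ) ) + 1 ) >= 8

Derivation:
post: x >= 8
stmt 5: x := y + 1  -- replace 1 occurrence(s) of x with (y + 1)
  => ( y + 1 ) >= 8
stmt 4: y := x * z  -- replace 1 occurrence(s) of y with (x * z)
  => ( ( x * z ) + 1 ) >= 8
stmt 3: y := z - z  -- replace 0 occurrence(s) of y with (z - z)
  => ( ( x * z ) + 1 ) >= 8
stmt 2: z := x * y  -- replace 1 occurrence(s) of z with (x * y)
  => ( ( x * ( x * y ) ) + 1 ) >= 8
stmt 1: x := 9 - x  -- replace 2 occurrence(s) of x with (9 - x)
  => ( ( ( 9 - x ) * ( ( 9 - x ) * y ) ) + 1 ) >= 8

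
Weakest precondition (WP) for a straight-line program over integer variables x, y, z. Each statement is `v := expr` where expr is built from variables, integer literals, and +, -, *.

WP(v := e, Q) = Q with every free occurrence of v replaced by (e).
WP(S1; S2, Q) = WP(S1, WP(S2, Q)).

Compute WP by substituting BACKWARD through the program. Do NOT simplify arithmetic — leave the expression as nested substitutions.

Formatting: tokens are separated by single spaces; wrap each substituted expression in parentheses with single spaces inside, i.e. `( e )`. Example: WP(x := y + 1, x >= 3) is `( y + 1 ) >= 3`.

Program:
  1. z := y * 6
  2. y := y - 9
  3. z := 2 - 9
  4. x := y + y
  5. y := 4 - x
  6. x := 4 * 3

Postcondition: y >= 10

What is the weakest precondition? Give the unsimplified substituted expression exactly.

post: y >= 10
stmt 6: x := 4 * 3  -- replace 0 occurrence(s) of x with (4 * 3)
  => y >= 10
stmt 5: y := 4 - x  -- replace 1 occurrence(s) of y with (4 - x)
  => ( 4 - x ) >= 10
stmt 4: x := y + y  -- replace 1 occurrence(s) of x with (y + y)
  => ( 4 - ( y + y ) ) >= 10
stmt 3: z := 2 - 9  -- replace 0 occurrence(s) of z with (2 - 9)
  => ( 4 - ( y + y ) ) >= 10
stmt 2: y := y - 9  -- replace 2 occurrence(s) of y with (y - 9)
  => ( 4 - ( ( y - 9 ) + ( y - 9 ) ) ) >= 10
stmt 1: z := y * 6  -- replace 0 occurrence(s) of z with (y * 6)
  => ( 4 - ( ( y - 9 ) + ( y - 9 ) ) ) >= 10

Answer: ( 4 - ( ( y - 9 ) + ( y - 9 ) ) ) >= 10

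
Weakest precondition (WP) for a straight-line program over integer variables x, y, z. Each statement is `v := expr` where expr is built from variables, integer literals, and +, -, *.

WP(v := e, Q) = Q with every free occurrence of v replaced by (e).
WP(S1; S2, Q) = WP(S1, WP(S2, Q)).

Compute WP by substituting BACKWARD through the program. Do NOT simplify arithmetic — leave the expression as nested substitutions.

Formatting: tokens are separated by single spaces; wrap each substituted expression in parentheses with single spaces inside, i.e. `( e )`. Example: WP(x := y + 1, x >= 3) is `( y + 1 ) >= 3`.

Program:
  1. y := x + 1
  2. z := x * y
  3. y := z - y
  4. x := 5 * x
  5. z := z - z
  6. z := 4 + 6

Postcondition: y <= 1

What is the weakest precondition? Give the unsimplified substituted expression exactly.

post: y <= 1
stmt 6: z := 4 + 6  -- replace 0 occurrence(s) of z with (4 + 6)
  => y <= 1
stmt 5: z := z - z  -- replace 0 occurrence(s) of z with (z - z)
  => y <= 1
stmt 4: x := 5 * x  -- replace 0 occurrence(s) of x with (5 * x)
  => y <= 1
stmt 3: y := z - y  -- replace 1 occurrence(s) of y with (z - y)
  => ( z - y ) <= 1
stmt 2: z := x * y  -- replace 1 occurrence(s) of z with (x * y)
  => ( ( x * y ) - y ) <= 1
stmt 1: y := x + 1  -- replace 2 occurrence(s) of y with (x + 1)
  => ( ( x * ( x + 1 ) ) - ( x + 1 ) ) <= 1

Answer: ( ( x * ( x + 1 ) ) - ( x + 1 ) ) <= 1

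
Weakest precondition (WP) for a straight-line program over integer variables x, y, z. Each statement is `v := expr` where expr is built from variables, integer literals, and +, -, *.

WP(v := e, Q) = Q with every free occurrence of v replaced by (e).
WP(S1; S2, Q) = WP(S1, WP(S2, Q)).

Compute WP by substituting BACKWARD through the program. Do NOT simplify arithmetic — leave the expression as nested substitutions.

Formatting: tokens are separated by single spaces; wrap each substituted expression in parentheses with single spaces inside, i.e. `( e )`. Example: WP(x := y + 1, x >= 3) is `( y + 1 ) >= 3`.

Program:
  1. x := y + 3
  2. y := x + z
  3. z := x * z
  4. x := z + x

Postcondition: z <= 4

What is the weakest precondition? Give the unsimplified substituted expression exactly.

Answer: ( ( y + 3 ) * z ) <= 4

Derivation:
post: z <= 4
stmt 4: x := z + x  -- replace 0 occurrence(s) of x with (z + x)
  => z <= 4
stmt 3: z := x * z  -- replace 1 occurrence(s) of z with (x * z)
  => ( x * z ) <= 4
stmt 2: y := x + z  -- replace 0 occurrence(s) of y with (x + z)
  => ( x * z ) <= 4
stmt 1: x := y + 3  -- replace 1 occurrence(s) of x with (y + 3)
  => ( ( y + 3 ) * z ) <= 4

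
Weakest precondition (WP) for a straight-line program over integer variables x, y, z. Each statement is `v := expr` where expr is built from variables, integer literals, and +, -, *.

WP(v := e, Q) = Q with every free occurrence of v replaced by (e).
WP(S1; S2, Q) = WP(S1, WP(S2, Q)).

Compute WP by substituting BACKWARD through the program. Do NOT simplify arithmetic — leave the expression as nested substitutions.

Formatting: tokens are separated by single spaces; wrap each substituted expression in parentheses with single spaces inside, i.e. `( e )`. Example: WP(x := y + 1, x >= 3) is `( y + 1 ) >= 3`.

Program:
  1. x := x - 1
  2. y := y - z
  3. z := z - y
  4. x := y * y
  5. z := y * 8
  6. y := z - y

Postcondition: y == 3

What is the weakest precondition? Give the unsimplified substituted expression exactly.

post: y == 3
stmt 6: y := z - y  -- replace 1 occurrence(s) of y with (z - y)
  => ( z - y ) == 3
stmt 5: z := y * 8  -- replace 1 occurrence(s) of z with (y * 8)
  => ( ( y * 8 ) - y ) == 3
stmt 4: x := y * y  -- replace 0 occurrence(s) of x with (y * y)
  => ( ( y * 8 ) - y ) == 3
stmt 3: z := z - y  -- replace 0 occurrence(s) of z with (z - y)
  => ( ( y * 8 ) - y ) == 3
stmt 2: y := y - z  -- replace 2 occurrence(s) of y with (y - z)
  => ( ( ( y - z ) * 8 ) - ( y - z ) ) == 3
stmt 1: x := x - 1  -- replace 0 occurrence(s) of x with (x - 1)
  => ( ( ( y - z ) * 8 ) - ( y - z ) ) == 3

Answer: ( ( ( y - z ) * 8 ) - ( y - z ) ) == 3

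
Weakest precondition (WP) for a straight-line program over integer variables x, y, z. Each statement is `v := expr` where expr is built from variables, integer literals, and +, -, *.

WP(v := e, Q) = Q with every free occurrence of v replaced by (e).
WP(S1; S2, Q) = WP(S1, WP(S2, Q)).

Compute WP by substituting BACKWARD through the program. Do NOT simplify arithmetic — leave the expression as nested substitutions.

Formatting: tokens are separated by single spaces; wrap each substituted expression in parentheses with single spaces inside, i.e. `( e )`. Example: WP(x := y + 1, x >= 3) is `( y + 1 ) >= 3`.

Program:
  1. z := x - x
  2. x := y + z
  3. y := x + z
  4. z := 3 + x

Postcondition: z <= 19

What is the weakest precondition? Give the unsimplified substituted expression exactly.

post: z <= 19
stmt 4: z := 3 + x  -- replace 1 occurrence(s) of z with (3 + x)
  => ( 3 + x ) <= 19
stmt 3: y := x + z  -- replace 0 occurrence(s) of y with (x + z)
  => ( 3 + x ) <= 19
stmt 2: x := y + z  -- replace 1 occurrence(s) of x with (y + z)
  => ( 3 + ( y + z ) ) <= 19
stmt 1: z := x - x  -- replace 1 occurrence(s) of z with (x - x)
  => ( 3 + ( y + ( x - x ) ) ) <= 19

Answer: ( 3 + ( y + ( x - x ) ) ) <= 19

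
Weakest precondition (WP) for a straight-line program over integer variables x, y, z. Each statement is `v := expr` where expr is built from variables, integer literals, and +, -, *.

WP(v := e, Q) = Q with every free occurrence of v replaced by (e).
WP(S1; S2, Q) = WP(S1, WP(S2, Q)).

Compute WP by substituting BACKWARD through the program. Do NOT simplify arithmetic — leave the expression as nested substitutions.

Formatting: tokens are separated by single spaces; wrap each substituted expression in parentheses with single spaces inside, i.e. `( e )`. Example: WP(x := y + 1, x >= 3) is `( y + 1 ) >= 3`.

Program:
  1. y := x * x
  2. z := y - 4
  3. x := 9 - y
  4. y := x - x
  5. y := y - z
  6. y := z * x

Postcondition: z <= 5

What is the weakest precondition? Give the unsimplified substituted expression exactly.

Answer: ( ( x * x ) - 4 ) <= 5

Derivation:
post: z <= 5
stmt 6: y := z * x  -- replace 0 occurrence(s) of y with (z * x)
  => z <= 5
stmt 5: y := y - z  -- replace 0 occurrence(s) of y with (y - z)
  => z <= 5
stmt 4: y := x - x  -- replace 0 occurrence(s) of y with (x - x)
  => z <= 5
stmt 3: x := 9 - y  -- replace 0 occurrence(s) of x with (9 - y)
  => z <= 5
stmt 2: z := y - 4  -- replace 1 occurrence(s) of z with (y - 4)
  => ( y - 4 ) <= 5
stmt 1: y := x * x  -- replace 1 occurrence(s) of y with (x * x)
  => ( ( x * x ) - 4 ) <= 5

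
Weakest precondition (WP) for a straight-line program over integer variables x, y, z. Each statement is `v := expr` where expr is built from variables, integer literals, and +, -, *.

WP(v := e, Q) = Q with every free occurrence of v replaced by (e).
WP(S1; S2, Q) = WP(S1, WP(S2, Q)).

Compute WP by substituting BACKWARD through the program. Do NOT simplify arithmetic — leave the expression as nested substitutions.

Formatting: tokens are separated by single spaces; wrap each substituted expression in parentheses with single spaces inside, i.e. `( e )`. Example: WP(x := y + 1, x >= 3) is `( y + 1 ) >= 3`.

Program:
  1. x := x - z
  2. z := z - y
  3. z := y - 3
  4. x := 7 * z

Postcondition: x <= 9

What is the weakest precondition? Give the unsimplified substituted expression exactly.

post: x <= 9
stmt 4: x := 7 * z  -- replace 1 occurrence(s) of x with (7 * z)
  => ( 7 * z ) <= 9
stmt 3: z := y - 3  -- replace 1 occurrence(s) of z with (y - 3)
  => ( 7 * ( y - 3 ) ) <= 9
stmt 2: z := z - y  -- replace 0 occurrence(s) of z with (z - y)
  => ( 7 * ( y - 3 ) ) <= 9
stmt 1: x := x - z  -- replace 0 occurrence(s) of x with (x - z)
  => ( 7 * ( y - 3 ) ) <= 9

Answer: ( 7 * ( y - 3 ) ) <= 9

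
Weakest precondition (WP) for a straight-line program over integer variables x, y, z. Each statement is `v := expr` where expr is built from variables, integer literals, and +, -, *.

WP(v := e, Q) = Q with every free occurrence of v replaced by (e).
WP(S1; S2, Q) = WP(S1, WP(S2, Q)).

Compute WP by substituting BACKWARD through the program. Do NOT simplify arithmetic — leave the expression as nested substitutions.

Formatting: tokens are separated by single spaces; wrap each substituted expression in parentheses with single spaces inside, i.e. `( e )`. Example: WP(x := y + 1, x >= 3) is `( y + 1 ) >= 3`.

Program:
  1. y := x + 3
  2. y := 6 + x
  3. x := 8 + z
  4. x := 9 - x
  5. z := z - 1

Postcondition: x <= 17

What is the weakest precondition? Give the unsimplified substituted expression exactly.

Answer: ( 9 - ( 8 + z ) ) <= 17

Derivation:
post: x <= 17
stmt 5: z := z - 1  -- replace 0 occurrence(s) of z with (z - 1)
  => x <= 17
stmt 4: x := 9 - x  -- replace 1 occurrence(s) of x with (9 - x)
  => ( 9 - x ) <= 17
stmt 3: x := 8 + z  -- replace 1 occurrence(s) of x with (8 + z)
  => ( 9 - ( 8 + z ) ) <= 17
stmt 2: y := 6 + x  -- replace 0 occurrence(s) of y with (6 + x)
  => ( 9 - ( 8 + z ) ) <= 17
stmt 1: y := x + 3  -- replace 0 occurrence(s) of y with (x + 3)
  => ( 9 - ( 8 + z ) ) <= 17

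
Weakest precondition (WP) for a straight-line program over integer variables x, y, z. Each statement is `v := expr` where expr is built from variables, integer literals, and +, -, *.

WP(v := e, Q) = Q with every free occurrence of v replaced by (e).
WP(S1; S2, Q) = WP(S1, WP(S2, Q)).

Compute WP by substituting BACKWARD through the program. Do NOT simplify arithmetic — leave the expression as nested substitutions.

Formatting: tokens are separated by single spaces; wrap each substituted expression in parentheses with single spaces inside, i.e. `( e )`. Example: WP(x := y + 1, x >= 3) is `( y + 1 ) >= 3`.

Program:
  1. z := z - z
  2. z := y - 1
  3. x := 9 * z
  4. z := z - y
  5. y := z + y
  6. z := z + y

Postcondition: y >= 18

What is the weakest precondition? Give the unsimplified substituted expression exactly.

post: y >= 18
stmt 6: z := z + y  -- replace 0 occurrence(s) of z with (z + y)
  => y >= 18
stmt 5: y := z + y  -- replace 1 occurrence(s) of y with (z + y)
  => ( z + y ) >= 18
stmt 4: z := z - y  -- replace 1 occurrence(s) of z with (z - y)
  => ( ( z - y ) + y ) >= 18
stmt 3: x := 9 * z  -- replace 0 occurrence(s) of x with (9 * z)
  => ( ( z - y ) + y ) >= 18
stmt 2: z := y - 1  -- replace 1 occurrence(s) of z with (y - 1)
  => ( ( ( y - 1 ) - y ) + y ) >= 18
stmt 1: z := z - z  -- replace 0 occurrence(s) of z with (z - z)
  => ( ( ( y - 1 ) - y ) + y ) >= 18

Answer: ( ( ( y - 1 ) - y ) + y ) >= 18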